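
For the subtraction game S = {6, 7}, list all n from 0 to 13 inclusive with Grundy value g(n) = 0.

0, 1, 2, 3, 4, 5, 13

Grundy values for subtraction set {6, 7}:
g(0) = mex{} = 0
g(1) = mex{} = 0
g(2) = mex{} = 0
g(3) = mex{} = 0
g(4) = mex{} = 0
g(5) = mex{} = 0
g(6) = mex{0} = 1
g(7) = mex{0} = 1
g(8) = mex{0} = 1
g(9) = mex{0} = 1
g(10) = mex{0} = 1
g(11) = mex{0} = 1
g(12) = mex{0,1} = 2
g(13) = mex{1} = 0
The P-positions (g = 0) in 0..13 are 0, 1, 2, 3, 4, 5, 13.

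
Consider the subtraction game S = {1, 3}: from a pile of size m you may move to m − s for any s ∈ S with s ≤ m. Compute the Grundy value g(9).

1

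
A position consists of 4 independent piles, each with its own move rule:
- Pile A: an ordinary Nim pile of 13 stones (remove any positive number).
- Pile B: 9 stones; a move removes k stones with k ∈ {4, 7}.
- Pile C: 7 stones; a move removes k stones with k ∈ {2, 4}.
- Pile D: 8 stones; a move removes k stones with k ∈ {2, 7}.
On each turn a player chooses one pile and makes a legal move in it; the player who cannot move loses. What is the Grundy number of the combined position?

13

Pile A is a plain Nim pile of size 13, so its Grundy value is 13.
Build the Grundy sequence for pile B with g(k) = mex{g(k−s) : s ∈ {4, 7}, s ≤ k}:
g(0) = mex{} = 0
g(1) = mex{} = 0
g(2) = mex{} = 0
g(3) = mex{} = 0
g(4) = mex{0} = 1
g(5) = mex{0} = 1
g(6) = mex{0} = 1
g(7) = mex{0} = 1
g(8) = mex{0,1} = 2
g(9) = mex{0,1} = 2
So g(9) = 2.
Build the Grundy sequence for pile C with g(k) = mex{g(k−s) : s ∈ {2, 4}, s ≤ k}:
g(0) = mex{} = 0
g(1) = mex{} = 0
g(2) = mex{0} = 1
g(3) = mex{0} = 1
g(4) = mex{0,1} = 2
g(5) = mex{0,1} = 2
g(6) = mex{1,2} = 0
g(7) = mex{1,2} = 0
So g(7) = 0.
For pile D, compute g(0), g(1), … with moves {2, 7}:
g(0) = mex{} = 0
g(1) = mex{} = 0
g(2) = mex{0} = 1
g(3) = mex{0} = 1
g(4) = mex{1} = 0
g(5) = mex{1} = 0
g(6) = mex{0} = 1
g(7) = mex{0} = 1
g(8) = mex{0,1} = 2
So g(8) = 2.
By the Sprague-Grundy theorem, the Grundy value of a sum of independent games is the XOR of the component values.
Combined value = 13 XOR 2 XOR 0 XOR 2 = 13.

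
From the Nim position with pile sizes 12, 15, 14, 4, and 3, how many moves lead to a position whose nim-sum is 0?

Compute the nim-sum pairwise:
12 ⊕ 15 = 3
3 ⊕ 14 = 13
13 ⊕ 4 = 9
9 ⊕ 3 = 10
The overall nim-sum is X = 10. A pile of size p has a winning move iff p XOR X < p (reduce it to p XOR X).
  12: 12 XOR 10 = 6 < 12 — winning move (to 6).
  15: 15 XOR 10 = 5 < 15 — winning move (to 5).
  14: 14 XOR 10 = 4 < 14 — winning move (to 4).
  4: 4 XOR 10 = 14 ≥ 4 — no move.
  3: 3 XOR 10 = 9 ≥ 3 — no move.
That gives 3 winning moves.

3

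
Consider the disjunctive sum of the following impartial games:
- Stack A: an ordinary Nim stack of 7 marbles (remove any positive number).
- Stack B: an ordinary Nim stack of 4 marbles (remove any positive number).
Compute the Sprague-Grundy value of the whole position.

3

Stack A is a plain Nim stack of size 7, so its Grundy value is 7.
Stack B is a plain Nim stack of size 4, so its Grundy value is 4.
By the Sprague-Grundy theorem, the Grundy value of a sum of independent games is the XOR of the component values.
Combined value = 7 XOR 4 = 3.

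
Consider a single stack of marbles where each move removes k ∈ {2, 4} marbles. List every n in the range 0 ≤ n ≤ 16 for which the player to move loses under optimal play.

0, 1, 6, 7, 12, 13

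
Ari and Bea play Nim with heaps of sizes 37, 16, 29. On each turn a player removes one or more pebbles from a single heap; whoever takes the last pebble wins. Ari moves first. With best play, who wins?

Ari wins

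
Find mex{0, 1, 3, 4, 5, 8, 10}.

The values 0, 1 are all present; 2 is the first non-negative integer missing from the set.

2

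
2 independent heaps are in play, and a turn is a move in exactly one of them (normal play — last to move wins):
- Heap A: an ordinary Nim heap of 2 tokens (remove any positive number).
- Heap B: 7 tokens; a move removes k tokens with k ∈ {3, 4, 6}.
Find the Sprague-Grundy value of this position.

0

Heap A is a plain Nim heap of size 2, so its Grundy value is 2.
Grundy values for heap B (subtraction set {3, 4, 6}):
k:     0  1  2  3  4  5  6  7
g(k):  0  0  0  1  1  1  2  2
So g(7) = 2.
The value of a disjunctive sum is the nim-sum of the parts.
Combined value = 2 ⊕ 2 = 0.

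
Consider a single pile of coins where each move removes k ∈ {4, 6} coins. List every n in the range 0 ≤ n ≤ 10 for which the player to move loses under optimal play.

0, 1, 2, 3, 10

Build the Grundy sequence with g(k) = mex{g(k−s) : s ∈ {4, 6}, s ≤ k}:
k:     0  1  2  3  4  5  6  7  8  9 10
g(k):  0  0  0  0  1  1  1  1  2  2  0
The P-positions (g = 0) in 0..10 are 0, 1, 2, 3, 10.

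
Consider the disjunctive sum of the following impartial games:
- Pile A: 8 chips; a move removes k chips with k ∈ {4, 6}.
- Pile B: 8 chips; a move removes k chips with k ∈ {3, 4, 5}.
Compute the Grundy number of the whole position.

Grundy values for pile A (subtraction set {4, 6}):
k:     0  1  2  3  4  5  6  7  8
g(k):  0  0  0  0  1  1  1  1  2
So g(8) = 2.
For pile B, compute g(0), g(1), … with moves {3, 4, 5}:
g(0) = mex{} = 0
g(1) = mex{} = 0
g(2) = mex{} = 0
g(3) = mex{0} = 1
g(4) = mex{0} = 1
g(5) = mex{0} = 1
g(6) = mex{0,1} = 2
g(7) = mex{0,1} = 2
g(8) = mex{1} = 0
So g(8) = 0.
By the Sprague-Grundy theorem, the Grundy value of a sum of independent games is the XOR of the component values.
Combined value = 2 XOR 0 = 2.

2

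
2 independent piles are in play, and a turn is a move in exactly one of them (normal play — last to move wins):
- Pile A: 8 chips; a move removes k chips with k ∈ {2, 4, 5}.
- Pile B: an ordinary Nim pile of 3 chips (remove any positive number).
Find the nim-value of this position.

3

For pile A, compute g(0), g(1), … with moves {2, 4, 5}:
g(0) = mex{} = 0
g(1) = mex{} = 0
g(2) = mex{0} = 1
g(3) = mex{0} = 1
g(4) = mex{0,1} = 2
g(5) = mex{0,1} = 2
g(6) = mex{0,1,2} = 3
g(7) = mex{1,2} = 0
g(8) = mex{1,2,3} = 0
So g(8) = 0.
Pile B is a plain Nim pile of size 3, so its Grundy value is 3.
The value of a disjunctive sum is the nim-sum of the parts.
Combined value = 0 ⊕ 3 = 3.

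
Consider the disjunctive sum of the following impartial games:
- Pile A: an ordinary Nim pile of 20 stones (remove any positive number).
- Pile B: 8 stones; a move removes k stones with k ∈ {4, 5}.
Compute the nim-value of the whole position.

22

Pile A is a plain Nim pile of size 20, so its Grundy value is 20.
For pile B, compute g(0), g(1), … with moves {4, 5}:
g(0) = mex{} = 0
g(1) = mex{} = 0
g(2) = mex{} = 0
g(3) = mex{} = 0
g(4) = mex{0} = 1
g(5) = mex{0} = 1
g(6) = mex{0} = 1
g(7) = mex{0} = 1
g(8) = mex{0,1} = 2
So g(8) = 2.
The value of a disjunctive sum is the nim-sum of the parts.
Combined value = 20 XOR 2 = 22.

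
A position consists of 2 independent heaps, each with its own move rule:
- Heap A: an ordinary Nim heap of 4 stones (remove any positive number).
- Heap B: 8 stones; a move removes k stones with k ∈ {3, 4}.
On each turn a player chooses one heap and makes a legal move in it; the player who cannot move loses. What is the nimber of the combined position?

4

Heap A is a plain Nim heap of size 4, so its Grundy value is 4.
For heap B, compute g(0), g(1), … with moves {3, 4}:
g(0) = mex{} = 0
g(1) = mex{} = 0
g(2) = mex{} = 0
g(3) = mex{0} = 1
g(4) = mex{0} = 1
g(5) = mex{0} = 1
g(6) = mex{0,1} = 2
g(7) = mex{1} = 0
g(8) = mex{1} = 0
So g(8) = 0.
By the Sprague-Grundy theorem, the Grundy value of a sum of independent games is the XOR of the component values.
Combined value = 4 XOR 0 = 4.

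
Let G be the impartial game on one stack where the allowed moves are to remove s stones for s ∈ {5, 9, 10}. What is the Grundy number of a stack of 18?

0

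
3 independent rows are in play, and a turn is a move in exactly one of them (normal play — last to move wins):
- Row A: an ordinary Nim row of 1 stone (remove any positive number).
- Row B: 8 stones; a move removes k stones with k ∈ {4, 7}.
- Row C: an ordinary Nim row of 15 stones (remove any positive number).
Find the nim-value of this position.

12

Row A is a plain Nim row of size 1, so its Grundy value is 1.
Grundy values for row B (subtraction set {4, 7}):
g(0) = mex{} = 0
g(1) = mex{} = 0
g(2) = mex{} = 0
g(3) = mex{} = 0
g(4) = mex{0} = 1
g(5) = mex{0} = 1
g(6) = mex{0} = 1
g(7) = mex{0} = 1
g(8) = mex{0,1} = 2
So g(8) = 2.
Row C is a plain Nim row of size 15, so its Grundy value is 15.
By the Sprague-Grundy theorem, the Grundy value of a sum of independent games is the XOR of the component values.
Combined value = 1 XOR 2 XOR 15 = 12.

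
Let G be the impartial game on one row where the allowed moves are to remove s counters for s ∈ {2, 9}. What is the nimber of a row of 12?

Build the Grundy sequence with g(k) = mex{g(k−s) : s ∈ {2, 9}, s ≤ k}:
k:     0  1  2  3  4  5  6  7  8  9 10 11 12
g(k):  0  0  1  1  0  0  1  1  0  2  1  0  0
So g(12) = 0.

0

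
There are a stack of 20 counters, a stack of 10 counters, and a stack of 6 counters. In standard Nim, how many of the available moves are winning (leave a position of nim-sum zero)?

1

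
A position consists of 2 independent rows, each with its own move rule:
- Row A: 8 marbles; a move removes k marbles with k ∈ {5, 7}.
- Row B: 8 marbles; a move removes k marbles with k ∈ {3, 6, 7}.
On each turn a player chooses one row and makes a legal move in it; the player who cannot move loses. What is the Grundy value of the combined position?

Build the Grundy sequence for row A with g(k) = mex{g(k−s) : s ∈ {5, 7}, s ≤ k}:
g(0) = mex{} = 0
g(1) = mex{} = 0
g(2) = mex{} = 0
g(3) = mex{} = 0
g(4) = mex{} = 0
g(5) = mex{0} = 1
g(6) = mex{0} = 1
g(7) = mex{0} = 1
g(8) = mex{0} = 1
So g(8) = 1.
Grundy values for row B (subtraction set {3, 6, 7}):
k:     0  1  2  3  4  5  6  7  8
g(k):  0  0  0  1  1  1  2  2  2
So g(8) = 2.
By the Sprague-Grundy theorem, the Grundy value of a sum of independent games is the XOR of the component values.
Combined value = 1 XOR 2 = 3.

3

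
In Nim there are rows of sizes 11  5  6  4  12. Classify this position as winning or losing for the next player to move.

Write each in binary and XOR column by column:
  1011  (11)
  0101  (5)
  0110  (6)
  0100  (4)
  1100  (12)
  ----
  0000  (0)
The nim-sum is 0, so this is a P-position: the player to move is in a losing position under optimal play.

Losing position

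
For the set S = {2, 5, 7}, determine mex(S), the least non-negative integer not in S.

0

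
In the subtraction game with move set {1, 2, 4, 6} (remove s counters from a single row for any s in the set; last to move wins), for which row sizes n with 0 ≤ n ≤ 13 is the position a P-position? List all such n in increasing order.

0, 3, 8, 11

Grundy values for subtraction set {1, 2, 4, 6}:
k:     0  1  2  3  4  5  6  7  8  9 10 11 12 13
g(k):  0  1  2  0  1  2  3  4  0  1  2  0  1  2
The P-positions (g = 0) in 0..13 are 0, 3, 8, 11.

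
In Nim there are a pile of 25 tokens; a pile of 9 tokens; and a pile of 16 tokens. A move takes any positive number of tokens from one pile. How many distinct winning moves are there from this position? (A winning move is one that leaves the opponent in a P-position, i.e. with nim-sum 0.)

0

Compute the nim-sum pairwise:
25 ⊕ 9 = 16
16 ⊕ 16 = 0
The nim-sum is already 0, so every move leaves a nonzero nim-sum — there are no winning moves.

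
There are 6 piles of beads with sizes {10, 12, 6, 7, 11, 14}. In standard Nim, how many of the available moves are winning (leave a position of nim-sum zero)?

5

Nim-sum: 10 ⊕ 12 ⊕ 6 ⊕ 7 ⊕ 11 ⊕ 14 = 2.
The overall nim-sum is X = 2. A pile of size p has a winning move iff p XOR X < p (reduce it to p XOR X).
  10: 10 XOR 2 = 8 < 10 — winning move (to 8).
  12: 12 XOR 2 = 14 ≥ 12 — no move.
  6: 6 XOR 2 = 4 < 6 — winning move (to 4).
  7: 7 XOR 2 = 5 < 7 — winning move (to 5).
  11: 11 XOR 2 = 9 < 11 — winning move (to 9).
  14: 14 XOR 2 = 12 < 14 — winning move (to 12).
That gives 5 winning moves.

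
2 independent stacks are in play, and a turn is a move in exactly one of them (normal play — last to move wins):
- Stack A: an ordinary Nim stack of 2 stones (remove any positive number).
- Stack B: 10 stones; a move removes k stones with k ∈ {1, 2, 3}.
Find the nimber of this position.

0

Stack A is a plain Nim stack of size 2, so its Grundy value is 2.
Grundy values for stack B (subtraction set {1, 2, 3}):
g(0) = mex{} = 0
g(1) = mex{0} = 1
g(2) = mex{0,1} = 2
g(3) = mex{0,1,2} = 3
g(4) = mex{1,2,3} = 0
g(5) = mex{0,2,3} = 1
g(6) = mex{0,1,3} = 2
g(7) = mex{0,1,2} = 3
g(8) = mex{1,2,3} = 0
g(9) = mex{0,2,3} = 1
g(10) = mex{0,1,3} = 2
So g(10) = 2.
By the Sprague-Grundy theorem, the Grundy value of a sum of independent games is the XOR of the component values.
Combined value = 2 ⊕ 2 = 0.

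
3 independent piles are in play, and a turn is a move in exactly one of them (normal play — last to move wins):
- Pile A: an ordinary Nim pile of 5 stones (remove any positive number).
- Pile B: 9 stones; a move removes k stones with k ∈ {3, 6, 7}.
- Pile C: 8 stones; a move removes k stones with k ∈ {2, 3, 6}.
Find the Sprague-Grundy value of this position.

4

Pile A is a plain Nim pile of size 5, so its Grundy value is 5.
Grundy values for pile B (subtraction set {3, 6, 7}):
k:     0  1  2  3  4  5  6  7  8  9
g(k):  0  0  0  1  1  1  2  2  2  3
So g(9) = 3.
For pile C, compute g(0), g(1), … with moves {2, 3, 6}:
g(0) = mex{} = 0
g(1) = mex{} = 0
g(2) = mex{0} = 1
g(3) = mex{0} = 1
g(4) = mex{0,1} = 2
g(5) = mex{1} = 0
g(6) = mex{0,1,2} = 3
g(7) = mex{0,2} = 1
g(8) = mex{0,1,3} = 2
So g(8) = 2.
The value of a disjunctive sum is the nim-sum of the parts.
Combined value = 5 ⊕ 3 ⊕ 2 = 4.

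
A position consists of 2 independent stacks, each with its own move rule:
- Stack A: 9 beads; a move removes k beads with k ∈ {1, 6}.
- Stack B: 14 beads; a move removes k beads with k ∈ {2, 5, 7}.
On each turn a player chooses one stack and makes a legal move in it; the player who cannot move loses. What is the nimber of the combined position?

0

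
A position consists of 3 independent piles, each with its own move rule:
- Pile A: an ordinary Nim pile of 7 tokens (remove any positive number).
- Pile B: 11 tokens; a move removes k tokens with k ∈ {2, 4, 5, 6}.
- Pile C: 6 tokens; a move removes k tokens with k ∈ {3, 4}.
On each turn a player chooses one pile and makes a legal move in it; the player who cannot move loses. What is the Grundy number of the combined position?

4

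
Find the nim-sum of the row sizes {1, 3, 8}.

10

Compute the nim-sum pairwise:
1 ⊕ 3 = 2
2 ⊕ 8 = 10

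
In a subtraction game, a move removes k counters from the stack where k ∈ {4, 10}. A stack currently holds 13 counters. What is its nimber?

Compute g(0), g(1), … for moves {4, 10}:
g(0) = mex{} = 0
g(1) = mex{} = 0
g(2) = mex{} = 0
g(3) = mex{} = 0
g(4) = mex{0} = 1
g(5) = mex{0} = 1
g(6) = mex{0} = 1
g(7) = mex{0} = 1
g(8) = mex{1} = 0
g(9) = mex{1} = 0
g(10) = mex{0,1} = 2
g(11) = mex{0,1} = 2
g(12) = mex{0} = 1
g(13) = mex{0} = 1
So g(13) = 1.

1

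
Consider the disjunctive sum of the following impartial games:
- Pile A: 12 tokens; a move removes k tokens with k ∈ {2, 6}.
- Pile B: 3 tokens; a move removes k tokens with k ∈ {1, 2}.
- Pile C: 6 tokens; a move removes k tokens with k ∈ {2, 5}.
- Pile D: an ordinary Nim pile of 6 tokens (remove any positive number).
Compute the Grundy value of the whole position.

7

For pile A, compute g(0), g(1), … with moves {2, 6}:
g(0) = mex{} = 0
g(1) = mex{} = 0
g(2) = mex{0} = 1
g(3) = mex{0} = 1
g(4) = mex{1} = 0
g(5) = mex{1} = 0
g(6) = mex{0} = 1
g(7) = mex{0} = 1
g(8) = mex{1} = 0
g(9) = mex{1} = 0
g(10) = mex{0} = 1
g(11) = mex{0} = 1
g(12) = mex{1} = 0
So g(12) = 0.
For pile B, compute g(0), g(1), … with moves {1, 2}:
g(0) = mex{} = 0
g(1) = mex{0} = 1
g(2) = mex{0,1} = 2
g(3) = mex{1,2} = 0
So g(3) = 0.
For pile C, compute g(0), g(1), … with moves {2, 5}:
g(0) = mex{} = 0
g(1) = mex{} = 0
g(2) = mex{0} = 1
g(3) = mex{0} = 1
g(4) = mex{1} = 0
g(5) = mex{0,1} = 2
g(6) = mex{0} = 1
So g(6) = 1.
Pile D is a plain Nim pile of size 6, so its Grundy value is 6.
By the Sprague-Grundy theorem, the Grundy value of a sum of independent games is the XOR of the component values.
Combined value = 0 ⊕ 0 ⊕ 1 ⊕ 6 = 7.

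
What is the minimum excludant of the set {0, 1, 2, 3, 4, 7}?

The values 0, 1, 2, 3, 4 are all present; 5 is the first non-negative integer missing from the set.

5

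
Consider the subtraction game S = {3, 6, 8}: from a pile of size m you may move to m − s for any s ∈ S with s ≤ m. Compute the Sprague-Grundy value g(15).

1

Build the Grundy sequence with g(k) = mex{g(k−s) : s ∈ {3, 6, 8}, s ≤ k}:
k:     0  1  2  3  4  5  6  7  8  9 10 11 12 13 14 15
g(k):  0  0  0  1  1  1  2  2  2  3  3  0  0  0  1  1
So g(15) = 1.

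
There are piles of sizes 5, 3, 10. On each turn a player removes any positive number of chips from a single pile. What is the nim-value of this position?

12

Compute the nim-sum pairwise:
5 XOR 3 = 6
6 XOR 10 = 12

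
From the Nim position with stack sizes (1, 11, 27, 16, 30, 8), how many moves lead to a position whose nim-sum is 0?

Write each in binary and XOR column by column:
  00001  (1)
  01011  (11)
  11011  (27)
  10000  (16)
  11110  (30)
  01000  (8)
  -----
  10111  (23)
The overall nim-sum is X = 23. A stack of size p has a winning move iff p XOR X < p (reduce it to p XOR X).
  1: 1 XOR 23 = 22 ≥ 1 — no move.
  11: 11 XOR 23 = 28 ≥ 11 — no move.
  27: 27 XOR 23 = 12 < 27 — winning move (to 12).
  16: 16 XOR 23 = 7 < 16 — winning move (to 7).
  30: 30 XOR 23 = 9 < 30 — winning move (to 9).
  8: 8 XOR 23 = 31 ≥ 8 — no move.
That gives 3 winning moves.

3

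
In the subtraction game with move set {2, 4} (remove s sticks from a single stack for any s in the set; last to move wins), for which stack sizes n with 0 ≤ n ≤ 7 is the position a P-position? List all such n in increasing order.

0, 1, 6, 7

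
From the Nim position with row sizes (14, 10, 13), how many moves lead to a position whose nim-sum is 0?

Compute the nim-sum pairwise:
14 XOR 10 = 4
4 XOR 13 = 9
The overall nim-sum is X = 9. A row of size p has a winning move iff p XOR X < p (reduce it to p XOR X).
  14: 14 XOR 9 = 7 < 14 — winning move (to 7).
  10: 10 XOR 9 = 3 < 10 — winning move (to 3).
  13: 13 XOR 9 = 4 < 13 — winning move (to 4).
That gives 3 winning moves.

3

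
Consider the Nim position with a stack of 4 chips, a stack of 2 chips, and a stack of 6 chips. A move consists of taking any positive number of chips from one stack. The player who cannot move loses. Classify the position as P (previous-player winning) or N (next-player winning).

P-position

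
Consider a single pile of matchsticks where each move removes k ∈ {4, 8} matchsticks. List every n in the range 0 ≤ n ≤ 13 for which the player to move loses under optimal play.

Compute g(0), g(1), … for moves {4, 8}:
g(0) = mex{} = 0
g(1) = mex{} = 0
g(2) = mex{} = 0
g(3) = mex{} = 0
g(4) = mex{0} = 1
g(5) = mex{0} = 1
g(6) = mex{0} = 1
g(7) = mex{0} = 1
g(8) = mex{0,1} = 2
g(9) = mex{0,1} = 2
g(10) = mex{0,1} = 2
g(11) = mex{0,1} = 2
g(12) = mex{1,2} = 0
g(13) = mex{1,2} = 0
The P-positions (g = 0) in 0..13 are 0, 1, 2, 3, 12, 13.

0, 1, 2, 3, 12, 13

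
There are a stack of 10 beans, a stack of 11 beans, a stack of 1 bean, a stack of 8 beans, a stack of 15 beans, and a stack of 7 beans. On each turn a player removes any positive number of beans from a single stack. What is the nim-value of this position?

0

In binary:
  1010  (10)
  1011  (11)
  0001  (1)
  1000  (8)
  1111  (15)
  0111  (7)
  ----
  0000  (0)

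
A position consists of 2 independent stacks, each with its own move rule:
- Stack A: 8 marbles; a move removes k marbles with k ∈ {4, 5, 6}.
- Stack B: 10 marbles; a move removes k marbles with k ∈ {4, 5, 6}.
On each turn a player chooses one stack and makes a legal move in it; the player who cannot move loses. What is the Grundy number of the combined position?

Grundy values for stack A (subtraction set {4, 5, 6}):
g(0) = mex{} = 0
g(1) = mex{} = 0
g(2) = mex{} = 0
g(3) = mex{} = 0
g(4) = mex{0} = 1
g(5) = mex{0} = 1
g(6) = mex{0} = 1
g(7) = mex{0} = 1
g(8) = mex{0,1} = 2
So g(8) = 2.
For stack B, compute g(0), g(1), … with moves {4, 5, 6}:
g(0) = mex{} = 0
g(1) = mex{} = 0
g(2) = mex{} = 0
g(3) = mex{} = 0
g(4) = mex{0} = 1
g(5) = mex{0} = 1
g(6) = mex{0} = 1
g(7) = mex{0} = 1
g(8) = mex{0,1} = 2
g(9) = mex{0,1} = 2
g(10) = mex{1} = 0
So g(10) = 0.
The value of a disjunctive sum is the nim-sum of the parts.
Combined value = 2 XOR 0 = 2.

2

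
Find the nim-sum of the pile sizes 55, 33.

22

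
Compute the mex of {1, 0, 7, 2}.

The values 0, 1, 2 are all present; 3 is the first non-negative integer missing from the set.

3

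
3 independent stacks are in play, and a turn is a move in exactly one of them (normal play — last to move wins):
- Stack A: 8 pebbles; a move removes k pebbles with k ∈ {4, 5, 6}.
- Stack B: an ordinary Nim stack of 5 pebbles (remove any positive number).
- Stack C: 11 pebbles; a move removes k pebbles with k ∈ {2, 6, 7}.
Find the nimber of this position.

Grundy values for stack A (subtraction set {4, 5, 6}):
k:     0  1  2  3  4  5  6  7  8
g(k):  0  0  0  0  1  1  1  1  2
So g(8) = 2.
Stack B is a plain Nim stack of size 5, so its Grundy value is 5.
Grundy values for stack C (subtraction set {2, 6, 7}):
k:     0  1  2  3  4  5  6  7  8  9 10 11
g(k):  0  0  1  1  0  0  1  1  2  0  3  1
So g(11) = 1.
By the Sprague-Grundy theorem, the Grundy value of a sum of independent games is the XOR of the component values.
Combined value = 2 XOR 5 XOR 1 = 6.

6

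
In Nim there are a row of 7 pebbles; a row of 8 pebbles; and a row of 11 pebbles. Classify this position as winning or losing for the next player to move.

Winning position

Nim-sum: 7 ⊕ 8 ⊕ 11 = 4.
The nim-sum is 4 ≠ 0, so this is an N-position: the player to move can win.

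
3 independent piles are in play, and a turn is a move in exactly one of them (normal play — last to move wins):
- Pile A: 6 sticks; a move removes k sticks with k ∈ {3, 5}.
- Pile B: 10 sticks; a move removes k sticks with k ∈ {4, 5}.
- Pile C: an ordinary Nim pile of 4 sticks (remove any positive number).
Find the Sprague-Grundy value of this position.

Grundy values for pile A (subtraction set {3, 5}):
g(0) = mex{} = 0
g(1) = mex{} = 0
g(2) = mex{} = 0
g(3) = mex{0} = 1
g(4) = mex{0} = 1
g(5) = mex{0} = 1
g(6) = mex{0,1} = 2
So g(6) = 2.
Build the Grundy sequence for pile B with g(k) = mex{g(k−s) : s ∈ {4, 5}, s ≤ k}:
k:     0  1  2  3  4  5  6  7  8  9 10
g(k):  0  0  0  0  1  1  1  1  2  0  0
So g(10) = 0.
Pile C is a plain Nim pile of size 4, so its Grundy value is 4.
The value of a disjunctive sum is the nim-sum of the parts.
Combined value = 2 ⊕ 0 ⊕ 4 = 6.

6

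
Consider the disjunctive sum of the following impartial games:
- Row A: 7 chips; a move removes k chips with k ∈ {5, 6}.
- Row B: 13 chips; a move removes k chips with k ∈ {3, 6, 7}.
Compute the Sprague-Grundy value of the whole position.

0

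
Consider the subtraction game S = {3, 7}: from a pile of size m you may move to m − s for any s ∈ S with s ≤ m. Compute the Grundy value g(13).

1

Build the Grundy sequence with g(k) = mex{g(k−s) : s ∈ {3, 7}, s ≤ k}:
g(0) = mex{} = 0
g(1) = mex{} = 0
g(2) = mex{} = 0
g(3) = mex{0} = 1
g(4) = mex{0} = 1
g(5) = mex{0} = 1
g(6) = mex{1} = 0
g(7) = mex{0,1} = 2
g(8) = mex{0,1} = 2
g(9) = mex{0} = 1
g(10) = mex{1,2} = 0
g(11) = mex{1,2} = 0
g(12) = mex{1} = 0
g(13) = mex{0} = 1
So g(13) = 1.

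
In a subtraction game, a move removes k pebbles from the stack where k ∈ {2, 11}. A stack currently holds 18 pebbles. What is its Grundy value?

0

Compute g(0), g(1), … for moves {2, 11}:
k:     0  1  2  3  4  5  6  7  8  9 10 11 12 13 14 15 16 17 18
g(k):  0  0  1  1  0  0  1  1  0  0  1  1  2  0  0  1  1  0  0
So g(18) = 0.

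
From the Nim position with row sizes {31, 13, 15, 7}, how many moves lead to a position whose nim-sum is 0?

1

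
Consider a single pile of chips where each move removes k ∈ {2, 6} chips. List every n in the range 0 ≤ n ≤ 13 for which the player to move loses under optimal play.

0, 1, 4, 5, 8, 9, 12, 13

Grundy values for subtraction set {2, 6}:
k:     0  1  2  3  4  5  6  7  8  9 10 11 12 13
g(k):  0  0  1  1  0  0  1  1  0  0  1  1  0  0
The P-positions (g = 0) in 0..13 are 0, 1, 4, 5, 8, 9, 12, 13.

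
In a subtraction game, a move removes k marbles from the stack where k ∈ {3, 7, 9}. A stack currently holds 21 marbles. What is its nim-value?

1

Compute g(0), g(1), … for moves {3, 7, 9}:
k:     0  1  2  3  4  5  6  7  8  9 10 11 12 13 14 15 16 17 18 19 20 21
g(k):  0  0  0  1  1  1  0  2  2  1  3  3  0  2  0  1  0  1  0  1  0  1
So g(21) = 1.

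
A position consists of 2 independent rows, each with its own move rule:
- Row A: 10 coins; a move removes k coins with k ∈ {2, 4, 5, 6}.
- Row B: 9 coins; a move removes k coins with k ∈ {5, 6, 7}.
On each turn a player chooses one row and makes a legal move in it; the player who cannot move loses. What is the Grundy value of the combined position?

0

Grundy values for row A (subtraction set {2, 4, 5, 6}):
k:     0  1  2  3  4  5  6  7  8  9 10
g(k):  0  0  1  1  2  2  3  3  0  0  1
So g(10) = 1.
For row B, compute g(0), g(1), … with moves {5, 6, 7}:
k:     0  1  2  3  4  5  6  7  8  9
g(k):  0  0  0  0  0  1  1  1  1  1
So g(9) = 1.
The value of a disjunctive sum is the nim-sum of the parts.
Combined value = 1 XOR 1 = 0.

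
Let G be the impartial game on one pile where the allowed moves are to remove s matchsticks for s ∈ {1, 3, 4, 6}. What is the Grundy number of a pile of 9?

Build the Grundy sequence with g(k) = mex{g(k−s) : s ∈ {1, 3, 4, 6}, s ≤ k}:
g(0) = mex{} = 0
g(1) = mex{0} = 1
g(2) = mex{1} = 0
g(3) = mex{0} = 1
g(4) = mex{0,1} = 2
g(5) = mex{0,1,2} = 3
g(6) = mex{0,1,3} = 2
g(7) = mex{1,2} = 0
g(8) = mex{0,2,3} = 1
g(9) = mex{1,2,3} = 0
So g(9) = 0.

0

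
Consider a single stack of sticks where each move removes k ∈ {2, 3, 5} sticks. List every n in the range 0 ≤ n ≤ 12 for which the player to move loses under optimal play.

0, 1, 7, 8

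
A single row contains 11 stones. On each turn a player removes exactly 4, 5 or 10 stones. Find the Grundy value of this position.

2

Compute g(0), g(1), … for moves {4, 5, 10}:
k:     0  1  2  3  4  5  6  7  8  9 10 11
g(k):  0  0  0  0  1  1  1  1  2  0  2  2
So g(11) = 2.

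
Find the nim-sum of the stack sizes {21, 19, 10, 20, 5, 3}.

Compute the nim-sum pairwise:
21 ^ 19 = 6
6 ^ 10 = 12
12 ^ 20 = 24
24 ^ 5 = 29
29 ^ 3 = 30

30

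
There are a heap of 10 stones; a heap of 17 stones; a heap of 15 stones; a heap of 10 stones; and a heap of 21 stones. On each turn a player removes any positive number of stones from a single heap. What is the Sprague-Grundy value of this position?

11

Write each in binary and XOR column by column:
  01010  (10)
  10001  (17)
  01111  (15)
  01010  (10)
  10101  (21)
  -----
  01011  (11)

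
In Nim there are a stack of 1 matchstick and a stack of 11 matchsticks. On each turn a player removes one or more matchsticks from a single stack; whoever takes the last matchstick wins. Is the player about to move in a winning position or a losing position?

Winning position

Nim-sum: 1 XOR 11 = 10.
The nim-sum is 10 ≠ 0, so this is an N-position: the player to move can win.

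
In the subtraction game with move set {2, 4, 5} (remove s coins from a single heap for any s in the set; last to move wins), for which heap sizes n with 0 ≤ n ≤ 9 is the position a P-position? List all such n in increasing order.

0, 1, 7, 8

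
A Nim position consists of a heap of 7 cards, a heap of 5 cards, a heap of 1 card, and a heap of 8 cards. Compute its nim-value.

Compute the nim-sum pairwise:
7 ⊕ 5 = 2
2 ⊕ 1 = 3
3 ⊕ 8 = 11

11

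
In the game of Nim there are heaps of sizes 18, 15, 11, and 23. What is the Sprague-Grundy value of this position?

Compute the nim-sum pairwise:
18 ⊕ 15 = 29
29 ⊕ 11 = 22
22 ⊕ 23 = 1

1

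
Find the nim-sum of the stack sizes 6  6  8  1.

9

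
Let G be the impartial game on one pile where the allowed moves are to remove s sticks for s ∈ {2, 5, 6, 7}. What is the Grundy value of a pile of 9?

2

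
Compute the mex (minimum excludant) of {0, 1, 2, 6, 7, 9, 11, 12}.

3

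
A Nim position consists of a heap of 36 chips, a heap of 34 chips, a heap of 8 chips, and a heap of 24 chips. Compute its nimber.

Write each in binary and XOR column by column:
  100100  (36)
  100010  (34)
  001000  (8)
  011000  (24)
  ------
  010110  (22)

22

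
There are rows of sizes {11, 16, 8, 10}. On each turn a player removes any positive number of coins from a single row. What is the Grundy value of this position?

Write each in binary and XOR column by column:
  01011  (11)
  10000  (16)
  01000  (8)
  01010  (10)
  -----
  11001  (25)

25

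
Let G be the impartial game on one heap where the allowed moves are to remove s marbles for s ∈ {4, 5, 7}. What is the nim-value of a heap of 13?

0

Grundy values for subtraction set {4, 5, 7}:
g(0) = mex{} = 0
g(1) = mex{} = 0
g(2) = mex{} = 0
g(3) = mex{} = 0
g(4) = mex{0} = 1
g(5) = mex{0} = 1
g(6) = mex{0} = 1
g(7) = mex{0} = 1
g(8) = mex{0,1} = 2
g(9) = mex{0,1} = 2
g(10) = mex{0,1} = 2
g(11) = mex{1} = 0
g(12) = mex{1,2} = 0
g(13) = mex{1,2} = 0
So g(13) = 0.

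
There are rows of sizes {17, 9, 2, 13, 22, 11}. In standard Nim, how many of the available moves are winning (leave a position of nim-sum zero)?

3

Write each in binary and XOR column by column:
  10001  (17)
  01001  (9)
  00010  (2)
  01101  (13)
  10110  (22)
  01011  (11)
  -----
  01010  (10)
The overall nim-sum is X = 10. A row of size p has a winning move iff p XOR X < p (reduce it to p XOR X).
  17: 17 XOR 10 = 27 ≥ 17 — no move.
  9: 9 XOR 10 = 3 < 9 — winning move (to 3).
  2: 2 XOR 10 = 8 ≥ 2 — no move.
  13: 13 XOR 10 = 7 < 13 — winning move (to 7).
  22: 22 XOR 10 = 28 ≥ 22 — no move.
  11: 11 XOR 10 = 1 < 11 — winning move (to 1).
That gives 3 winning moves.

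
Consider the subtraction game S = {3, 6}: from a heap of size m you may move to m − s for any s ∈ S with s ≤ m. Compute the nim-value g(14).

1

Compute g(0), g(1), … for moves {3, 6}:
k:     0  1  2  3  4  5  6  7  8  9 10 11 12 13 14
g(k):  0  0  0  1  1  1  2  2  2  0  0  0  1  1  1
So g(14) = 1.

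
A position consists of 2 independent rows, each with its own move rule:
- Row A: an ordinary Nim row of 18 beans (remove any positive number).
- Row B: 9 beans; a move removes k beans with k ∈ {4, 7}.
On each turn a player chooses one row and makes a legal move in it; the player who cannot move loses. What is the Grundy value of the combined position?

Row A is a plain Nim row of size 18, so its Grundy value is 18.
Build the Grundy sequence for row B with g(k) = mex{g(k−s) : s ∈ {4, 7}, s ≤ k}:
k:     0  1  2  3  4  5  6  7  8  9
g(k):  0  0  0  0  1  1  1  1  2  2
So g(9) = 2.
The value of a disjunctive sum is the nim-sum of the parts.
Combined value = 18 ⊕ 2 = 16.

16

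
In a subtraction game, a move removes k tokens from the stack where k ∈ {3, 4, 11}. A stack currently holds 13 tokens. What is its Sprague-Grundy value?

2

Compute g(0), g(1), … for moves {3, 4, 11}:
k:     0  1  2  3  4  5  6  7  8  9 10 11 12 13
g(k):  0  0  0  1  1  1  2  0  0  0  1  1  1  2
So g(13) = 2.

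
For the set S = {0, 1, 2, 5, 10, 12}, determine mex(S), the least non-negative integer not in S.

The values 0, 1, 2 are all present; 3 is the first non-negative integer missing from the set.

3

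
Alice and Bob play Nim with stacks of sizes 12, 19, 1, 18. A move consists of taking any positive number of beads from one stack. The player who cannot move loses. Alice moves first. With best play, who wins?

Alice wins

Compute the nim-sum pairwise:
12 ^ 19 = 31
31 ^ 1 = 30
30 ^ 18 = 12
The nim-sum is 12 ≠ 0, so this is an N-position: the player to move can win; Alice has a winning move.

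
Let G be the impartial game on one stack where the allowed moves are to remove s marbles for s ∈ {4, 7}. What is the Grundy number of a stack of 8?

2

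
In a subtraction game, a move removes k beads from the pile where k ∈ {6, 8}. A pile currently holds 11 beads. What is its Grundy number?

1

Grundy values for subtraction set {6, 8}:
k:     0  1  2  3  4  5  6  7  8  9 10 11
g(k):  0  0  0  0  0  0  1  1  1  1  1  1
So g(11) = 1.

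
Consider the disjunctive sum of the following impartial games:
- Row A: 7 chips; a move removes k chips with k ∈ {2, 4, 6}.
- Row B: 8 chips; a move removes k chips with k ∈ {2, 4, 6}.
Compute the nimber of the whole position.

3

For row A, compute g(0), g(1), … with moves {2, 4, 6}:
g(0) = mex{} = 0
g(1) = mex{} = 0
g(2) = mex{0} = 1
g(3) = mex{0} = 1
g(4) = mex{0,1} = 2
g(5) = mex{0,1} = 2
g(6) = mex{0,1,2} = 3
g(7) = mex{0,1,2} = 3
So g(7) = 3.
Grundy values for row B (subtraction set {2, 4, 6}):
g(0) = mex{} = 0
g(1) = mex{} = 0
g(2) = mex{0} = 1
g(3) = mex{0} = 1
g(4) = mex{0,1} = 2
g(5) = mex{0,1} = 2
g(6) = mex{0,1,2} = 3
g(7) = mex{0,1,2} = 3
g(8) = mex{1,2,3} = 0
So g(8) = 0.
By the Sprague-Grundy theorem, the Grundy value of a sum of independent games is the XOR of the component values.
Combined value = 3 XOR 0 = 3.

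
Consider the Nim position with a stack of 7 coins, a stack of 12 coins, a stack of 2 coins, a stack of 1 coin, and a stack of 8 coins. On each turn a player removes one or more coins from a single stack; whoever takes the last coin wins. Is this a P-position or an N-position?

P-position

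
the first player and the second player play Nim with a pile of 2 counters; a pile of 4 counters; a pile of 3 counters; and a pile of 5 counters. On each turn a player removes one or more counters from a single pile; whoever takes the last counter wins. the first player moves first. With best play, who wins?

the second player wins

Compute the nim-sum pairwise:
2 ⊕ 4 = 6
6 ⊕ 3 = 5
5 ⊕ 5 = 0
The nim-sum is 0, so this is a P-position: the player to move is in a losing position under optimal play; the first player is about to move from it and so loses — the second player wins.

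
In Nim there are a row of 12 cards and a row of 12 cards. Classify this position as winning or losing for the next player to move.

In binary:
  1100  (12)
  1100  (12)
  ----
  0000  (0)
The nim-sum is 0, so this is a P-position: the player to move is in a losing position under optimal play.

Losing position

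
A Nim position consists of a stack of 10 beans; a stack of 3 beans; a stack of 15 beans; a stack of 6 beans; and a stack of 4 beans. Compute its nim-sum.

4

Bitwise XOR of the heap sizes:
  1010  (10)
  0011  (3)
  1111  (15)
  0110  (6)
  0100  (4)
  ----
  0100  (4)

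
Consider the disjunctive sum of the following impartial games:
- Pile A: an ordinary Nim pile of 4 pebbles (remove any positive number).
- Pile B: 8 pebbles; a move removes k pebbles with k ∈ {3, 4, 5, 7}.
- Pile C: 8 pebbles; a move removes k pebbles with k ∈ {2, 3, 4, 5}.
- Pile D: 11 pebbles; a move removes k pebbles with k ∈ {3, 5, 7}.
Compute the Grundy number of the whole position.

6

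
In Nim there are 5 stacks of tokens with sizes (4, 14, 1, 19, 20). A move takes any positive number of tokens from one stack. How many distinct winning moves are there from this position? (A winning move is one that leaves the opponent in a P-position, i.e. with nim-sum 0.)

1

Bitwise XOR of the heap sizes:
  00100  (4)
  01110  (14)
  00001  (1)
  10011  (19)
  10100  (20)
  -----
  01100  (12)
The overall nim-sum is X = 12. A stack of size p has a winning move iff p XOR X < p (reduce it to p XOR X).
  4: 4 XOR 12 = 8 ≥ 4 — no move.
  14: 14 XOR 12 = 2 < 14 — winning move (to 2).
  1: 1 XOR 12 = 13 ≥ 1 — no move.
  19: 19 XOR 12 = 31 ≥ 19 — no move.
  20: 20 XOR 12 = 24 ≥ 20 — no move.
That gives 1 winning move.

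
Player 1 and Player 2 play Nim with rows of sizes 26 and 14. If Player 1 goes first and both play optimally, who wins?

Player 1 wins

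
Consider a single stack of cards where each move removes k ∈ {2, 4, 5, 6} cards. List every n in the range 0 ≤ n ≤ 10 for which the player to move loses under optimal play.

Grundy values for subtraction set {2, 4, 5, 6}:
k:     0  1  2  3  4  5  6  7  8  9 10
g(k):  0  0  1  1  2  2  3  3  0  0  1
The P-positions (g = 0) in 0..10 are 0, 1, 8, 9.

0, 1, 8, 9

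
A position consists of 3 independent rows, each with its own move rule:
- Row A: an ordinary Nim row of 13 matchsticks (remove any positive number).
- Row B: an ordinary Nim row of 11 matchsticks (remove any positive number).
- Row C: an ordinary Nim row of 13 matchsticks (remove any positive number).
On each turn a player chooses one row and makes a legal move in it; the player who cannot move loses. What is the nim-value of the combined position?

11

Row A is a plain Nim row of size 13, so its Grundy value is 13.
Row B is a plain Nim row of size 11, so its Grundy value is 11.
Row C is a plain Nim row of size 13, so its Grundy value is 13.
The value of a disjunctive sum is the nim-sum of the parts.
Combined value = 13 ⊕ 11 ⊕ 13 = 11.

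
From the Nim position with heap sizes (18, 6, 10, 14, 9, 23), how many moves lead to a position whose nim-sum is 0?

Compute the nim-sum pairwise:
18 ⊕ 6 = 20
20 ⊕ 10 = 30
30 ⊕ 14 = 16
16 ⊕ 9 = 25
25 ⊕ 23 = 14
The overall nim-sum is X = 14. A heap of size p has a winning move iff p XOR X < p (reduce it to p XOR X).
  18: 18 XOR 14 = 28 ≥ 18 — no move.
  6: 6 XOR 14 = 8 ≥ 6 — no move.
  10: 10 XOR 14 = 4 < 10 — winning move (to 4).
  14: 14 XOR 14 = 0 < 14 — winning move (to 0).
  9: 9 XOR 14 = 7 < 9 — winning move (to 7).
  23: 23 XOR 14 = 25 ≥ 23 — no move.
That gives 3 winning moves.

3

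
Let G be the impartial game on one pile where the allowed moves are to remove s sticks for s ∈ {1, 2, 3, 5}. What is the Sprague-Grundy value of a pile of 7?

Compute g(0), g(1), … for moves {1, 2, 3, 5}:
k:     0  1  2  3  4  5  6  7
g(k):  0  1  2  3  0  1  2  3
So g(7) = 3.

3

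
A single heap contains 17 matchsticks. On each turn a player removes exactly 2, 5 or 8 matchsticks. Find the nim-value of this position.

0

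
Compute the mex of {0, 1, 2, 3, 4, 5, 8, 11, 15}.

The values 0, 1, 2, 3, 4, 5 are all present; 6 is the first non-negative integer missing from the set.

6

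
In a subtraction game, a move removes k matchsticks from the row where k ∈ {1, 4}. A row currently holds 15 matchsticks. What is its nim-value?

0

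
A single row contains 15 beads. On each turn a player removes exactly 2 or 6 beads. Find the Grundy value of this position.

1

Compute g(0), g(1), … for moves {2, 6}:
k:     0  1  2  3  4  5  6  7  8  9 10 11 12 13 14 15
g(k):  0  0  1  1  0  0  1  1  0  0  1  1  0  0  1  1
So g(15) = 1.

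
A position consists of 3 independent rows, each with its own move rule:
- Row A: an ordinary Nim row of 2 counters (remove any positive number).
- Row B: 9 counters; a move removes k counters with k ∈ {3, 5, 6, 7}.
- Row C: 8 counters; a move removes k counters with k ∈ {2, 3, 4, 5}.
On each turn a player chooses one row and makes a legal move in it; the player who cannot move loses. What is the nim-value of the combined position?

1

Row A is a plain Nim row of size 2, so its Grundy value is 2.
For row B, compute g(0), g(1), … with moves {3, 5, 6, 7}:
k:     0  1  2  3  4  5  6  7  8  9
g(k):  0  0  0  1  1  1  2  2  2  3
So g(9) = 3.
For row C, compute g(0), g(1), … with moves {2, 3, 4, 5}:
k:     0  1  2  3  4  5  6  7  8
g(k):  0  0  1  1  2  2  3  0  0
So g(8) = 0.
The value of a disjunctive sum is the nim-sum of the parts.
Combined value = 2 ⊕ 3 ⊕ 0 = 1.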